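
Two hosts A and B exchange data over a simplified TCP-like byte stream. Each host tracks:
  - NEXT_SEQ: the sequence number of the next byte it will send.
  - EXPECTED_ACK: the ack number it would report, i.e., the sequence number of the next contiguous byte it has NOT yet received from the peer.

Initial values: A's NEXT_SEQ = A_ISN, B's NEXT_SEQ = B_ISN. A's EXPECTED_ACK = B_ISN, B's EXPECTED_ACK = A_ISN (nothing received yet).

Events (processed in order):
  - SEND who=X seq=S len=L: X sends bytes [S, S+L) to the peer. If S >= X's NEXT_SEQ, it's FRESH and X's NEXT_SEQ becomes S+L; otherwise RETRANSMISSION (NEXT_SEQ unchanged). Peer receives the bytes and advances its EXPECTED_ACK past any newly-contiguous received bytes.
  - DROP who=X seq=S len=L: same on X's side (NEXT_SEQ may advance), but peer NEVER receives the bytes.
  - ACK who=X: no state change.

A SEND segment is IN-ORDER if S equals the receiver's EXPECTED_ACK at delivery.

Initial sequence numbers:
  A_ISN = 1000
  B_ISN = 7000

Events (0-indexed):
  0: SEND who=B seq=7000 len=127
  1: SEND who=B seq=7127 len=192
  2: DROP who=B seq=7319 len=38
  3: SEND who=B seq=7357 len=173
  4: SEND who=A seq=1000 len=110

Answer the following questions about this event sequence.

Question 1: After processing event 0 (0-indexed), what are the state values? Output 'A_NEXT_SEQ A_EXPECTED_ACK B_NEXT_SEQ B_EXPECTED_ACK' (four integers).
After event 0: A_seq=1000 A_ack=7127 B_seq=7127 B_ack=1000

1000 7127 7127 1000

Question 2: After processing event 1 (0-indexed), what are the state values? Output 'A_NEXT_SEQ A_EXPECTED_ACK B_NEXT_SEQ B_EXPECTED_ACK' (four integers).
After event 0: A_seq=1000 A_ack=7127 B_seq=7127 B_ack=1000
After event 1: A_seq=1000 A_ack=7319 B_seq=7319 B_ack=1000

1000 7319 7319 1000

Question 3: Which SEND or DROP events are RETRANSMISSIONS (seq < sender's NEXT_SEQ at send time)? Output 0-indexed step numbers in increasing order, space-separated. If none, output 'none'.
Step 0: SEND seq=7000 -> fresh
Step 1: SEND seq=7127 -> fresh
Step 2: DROP seq=7319 -> fresh
Step 3: SEND seq=7357 -> fresh
Step 4: SEND seq=1000 -> fresh

Answer: none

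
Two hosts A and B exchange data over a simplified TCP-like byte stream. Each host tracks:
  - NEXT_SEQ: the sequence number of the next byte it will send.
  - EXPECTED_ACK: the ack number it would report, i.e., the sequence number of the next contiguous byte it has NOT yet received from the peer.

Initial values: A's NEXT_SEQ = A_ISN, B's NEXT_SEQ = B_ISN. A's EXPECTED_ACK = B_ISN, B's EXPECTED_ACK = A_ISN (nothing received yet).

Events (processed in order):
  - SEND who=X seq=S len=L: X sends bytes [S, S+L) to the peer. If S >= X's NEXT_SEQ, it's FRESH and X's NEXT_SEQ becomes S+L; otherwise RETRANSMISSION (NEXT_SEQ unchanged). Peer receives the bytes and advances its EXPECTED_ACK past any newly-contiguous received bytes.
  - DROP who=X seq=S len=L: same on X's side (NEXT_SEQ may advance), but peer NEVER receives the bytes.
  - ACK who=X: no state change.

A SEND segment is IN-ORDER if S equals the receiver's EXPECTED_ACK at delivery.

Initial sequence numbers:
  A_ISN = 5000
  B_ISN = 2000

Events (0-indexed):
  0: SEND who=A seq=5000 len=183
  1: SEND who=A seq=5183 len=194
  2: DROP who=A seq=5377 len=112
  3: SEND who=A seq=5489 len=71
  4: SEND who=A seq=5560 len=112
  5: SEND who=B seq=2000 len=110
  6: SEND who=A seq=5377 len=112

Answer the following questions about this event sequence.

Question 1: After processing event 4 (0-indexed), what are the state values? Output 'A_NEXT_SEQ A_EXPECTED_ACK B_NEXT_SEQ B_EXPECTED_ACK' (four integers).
After event 0: A_seq=5183 A_ack=2000 B_seq=2000 B_ack=5183
After event 1: A_seq=5377 A_ack=2000 B_seq=2000 B_ack=5377
After event 2: A_seq=5489 A_ack=2000 B_seq=2000 B_ack=5377
After event 3: A_seq=5560 A_ack=2000 B_seq=2000 B_ack=5377
After event 4: A_seq=5672 A_ack=2000 B_seq=2000 B_ack=5377

5672 2000 2000 5377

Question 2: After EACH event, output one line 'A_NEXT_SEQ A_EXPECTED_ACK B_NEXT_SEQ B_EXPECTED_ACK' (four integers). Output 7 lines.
5183 2000 2000 5183
5377 2000 2000 5377
5489 2000 2000 5377
5560 2000 2000 5377
5672 2000 2000 5377
5672 2110 2110 5377
5672 2110 2110 5672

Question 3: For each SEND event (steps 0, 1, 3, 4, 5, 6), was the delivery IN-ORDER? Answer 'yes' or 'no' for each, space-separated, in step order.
Answer: yes yes no no yes yes

Derivation:
Step 0: SEND seq=5000 -> in-order
Step 1: SEND seq=5183 -> in-order
Step 3: SEND seq=5489 -> out-of-order
Step 4: SEND seq=5560 -> out-of-order
Step 5: SEND seq=2000 -> in-order
Step 6: SEND seq=5377 -> in-order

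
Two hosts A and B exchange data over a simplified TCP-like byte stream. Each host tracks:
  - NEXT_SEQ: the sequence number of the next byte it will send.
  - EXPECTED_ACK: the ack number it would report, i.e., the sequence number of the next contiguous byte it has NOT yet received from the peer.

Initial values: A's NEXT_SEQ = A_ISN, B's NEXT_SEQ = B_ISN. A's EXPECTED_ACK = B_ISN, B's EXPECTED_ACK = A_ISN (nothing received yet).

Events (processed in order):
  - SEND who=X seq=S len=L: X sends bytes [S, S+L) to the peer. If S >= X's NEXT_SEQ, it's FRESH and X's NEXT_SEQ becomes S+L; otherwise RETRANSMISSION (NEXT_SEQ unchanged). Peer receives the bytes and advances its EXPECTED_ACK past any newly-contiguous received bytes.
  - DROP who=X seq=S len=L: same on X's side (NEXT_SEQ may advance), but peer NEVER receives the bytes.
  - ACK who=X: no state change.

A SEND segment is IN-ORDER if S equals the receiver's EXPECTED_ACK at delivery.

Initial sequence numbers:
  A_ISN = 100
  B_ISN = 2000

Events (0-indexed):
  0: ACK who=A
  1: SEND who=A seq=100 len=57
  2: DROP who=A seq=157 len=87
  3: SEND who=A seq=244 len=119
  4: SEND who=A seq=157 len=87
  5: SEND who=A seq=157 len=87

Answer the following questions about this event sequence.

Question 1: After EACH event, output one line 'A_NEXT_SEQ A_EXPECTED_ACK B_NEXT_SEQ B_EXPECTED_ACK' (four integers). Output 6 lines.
100 2000 2000 100
157 2000 2000 157
244 2000 2000 157
363 2000 2000 157
363 2000 2000 363
363 2000 2000 363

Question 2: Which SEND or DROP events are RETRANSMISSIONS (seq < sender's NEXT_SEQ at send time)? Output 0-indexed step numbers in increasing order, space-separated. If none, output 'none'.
Answer: 4 5

Derivation:
Step 1: SEND seq=100 -> fresh
Step 2: DROP seq=157 -> fresh
Step 3: SEND seq=244 -> fresh
Step 4: SEND seq=157 -> retransmit
Step 5: SEND seq=157 -> retransmit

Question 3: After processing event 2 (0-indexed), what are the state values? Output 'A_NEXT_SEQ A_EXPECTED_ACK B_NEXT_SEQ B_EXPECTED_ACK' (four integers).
After event 0: A_seq=100 A_ack=2000 B_seq=2000 B_ack=100
After event 1: A_seq=157 A_ack=2000 B_seq=2000 B_ack=157
After event 2: A_seq=244 A_ack=2000 B_seq=2000 B_ack=157

244 2000 2000 157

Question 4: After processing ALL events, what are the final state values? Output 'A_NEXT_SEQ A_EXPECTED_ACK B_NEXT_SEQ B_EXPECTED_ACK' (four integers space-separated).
Answer: 363 2000 2000 363

Derivation:
After event 0: A_seq=100 A_ack=2000 B_seq=2000 B_ack=100
After event 1: A_seq=157 A_ack=2000 B_seq=2000 B_ack=157
After event 2: A_seq=244 A_ack=2000 B_seq=2000 B_ack=157
After event 3: A_seq=363 A_ack=2000 B_seq=2000 B_ack=157
After event 4: A_seq=363 A_ack=2000 B_seq=2000 B_ack=363
After event 5: A_seq=363 A_ack=2000 B_seq=2000 B_ack=363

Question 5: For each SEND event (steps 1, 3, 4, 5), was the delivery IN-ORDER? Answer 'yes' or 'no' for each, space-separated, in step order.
Answer: yes no yes no

Derivation:
Step 1: SEND seq=100 -> in-order
Step 3: SEND seq=244 -> out-of-order
Step 4: SEND seq=157 -> in-order
Step 5: SEND seq=157 -> out-of-order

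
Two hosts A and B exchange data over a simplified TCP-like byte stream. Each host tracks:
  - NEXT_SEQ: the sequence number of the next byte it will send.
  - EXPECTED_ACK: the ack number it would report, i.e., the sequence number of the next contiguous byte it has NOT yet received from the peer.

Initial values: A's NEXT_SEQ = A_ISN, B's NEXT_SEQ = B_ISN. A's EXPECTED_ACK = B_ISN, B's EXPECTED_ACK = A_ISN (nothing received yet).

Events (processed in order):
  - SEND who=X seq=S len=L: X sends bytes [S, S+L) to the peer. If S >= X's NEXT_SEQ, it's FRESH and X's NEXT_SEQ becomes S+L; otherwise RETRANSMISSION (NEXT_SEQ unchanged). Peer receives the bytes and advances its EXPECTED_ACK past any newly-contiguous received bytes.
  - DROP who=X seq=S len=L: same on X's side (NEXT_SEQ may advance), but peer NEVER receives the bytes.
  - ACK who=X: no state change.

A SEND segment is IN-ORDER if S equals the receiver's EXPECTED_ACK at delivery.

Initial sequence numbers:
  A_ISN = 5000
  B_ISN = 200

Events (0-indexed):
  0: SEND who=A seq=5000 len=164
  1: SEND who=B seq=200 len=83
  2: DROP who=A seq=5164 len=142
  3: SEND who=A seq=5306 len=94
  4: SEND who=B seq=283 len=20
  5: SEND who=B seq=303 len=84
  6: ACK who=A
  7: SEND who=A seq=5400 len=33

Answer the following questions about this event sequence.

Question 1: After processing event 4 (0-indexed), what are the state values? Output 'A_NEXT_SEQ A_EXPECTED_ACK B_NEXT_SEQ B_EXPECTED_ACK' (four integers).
After event 0: A_seq=5164 A_ack=200 B_seq=200 B_ack=5164
After event 1: A_seq=5164 A_ack=283 B_seq=283 B_ack=5164
After event 2: A_seq=5306 A_ack=283 B_seq=283 B_ack=5164
After event 3: A_seq=5400 A_ack=283 B_seq=283 B_ack=5164
After event 4: A_seq=5400 A_ack=303 B_seq=303 B_ack=5164

5400 303 303 5164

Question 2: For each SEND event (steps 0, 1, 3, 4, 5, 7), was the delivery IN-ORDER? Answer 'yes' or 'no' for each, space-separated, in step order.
Step 0: SEND seq=5000 -> in-order
Step 1: SEND seq=200 -> in-order
Step 3: SEND seq=5306 -> out-of-order
Step 4: SEND seq=283 -> in-order
Step 5: SEND seq=303 -> in-order
Step 7: SEND seq=5400 -> out-of-order

Answer: yes yes no yes yes no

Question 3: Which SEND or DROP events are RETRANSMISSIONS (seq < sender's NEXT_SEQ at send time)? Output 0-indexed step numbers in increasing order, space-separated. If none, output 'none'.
Step 0: SEND seq=5000 -> fresh
Step 1: SEND seq=200 -> fresh
Step 2: DROP seq=5164 -> fresh
Step 3: SEND seq=5306 -> fresh
Step 4: SEND seq=283 -> fresh
Step 5: SEND seq=303 -> fresh
Step 7: SEND seq=5400 -> fresh

Answer: none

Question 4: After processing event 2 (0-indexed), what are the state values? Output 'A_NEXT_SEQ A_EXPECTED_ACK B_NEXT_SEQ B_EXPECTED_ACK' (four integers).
After event 0: A_seq=5164 A_ack=200 B_seq=200 B_ack=5164
After event 1: A_seq=5164 A_ack=283 B_seq=283 B_ack=5164
After event 2: A_seq=5306 A_ack=283 B_seq=283 B_ack=5164

5306 283 283 5164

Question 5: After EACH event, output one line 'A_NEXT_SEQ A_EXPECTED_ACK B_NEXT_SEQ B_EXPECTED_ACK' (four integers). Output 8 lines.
5164 200 200 5164
5164 283 283 5164
5306 283 283 5164
5400 283 283 5164
5400 303 303 5164
5400 387 387 5164
5400 387 387 5164
5433 387 387 5164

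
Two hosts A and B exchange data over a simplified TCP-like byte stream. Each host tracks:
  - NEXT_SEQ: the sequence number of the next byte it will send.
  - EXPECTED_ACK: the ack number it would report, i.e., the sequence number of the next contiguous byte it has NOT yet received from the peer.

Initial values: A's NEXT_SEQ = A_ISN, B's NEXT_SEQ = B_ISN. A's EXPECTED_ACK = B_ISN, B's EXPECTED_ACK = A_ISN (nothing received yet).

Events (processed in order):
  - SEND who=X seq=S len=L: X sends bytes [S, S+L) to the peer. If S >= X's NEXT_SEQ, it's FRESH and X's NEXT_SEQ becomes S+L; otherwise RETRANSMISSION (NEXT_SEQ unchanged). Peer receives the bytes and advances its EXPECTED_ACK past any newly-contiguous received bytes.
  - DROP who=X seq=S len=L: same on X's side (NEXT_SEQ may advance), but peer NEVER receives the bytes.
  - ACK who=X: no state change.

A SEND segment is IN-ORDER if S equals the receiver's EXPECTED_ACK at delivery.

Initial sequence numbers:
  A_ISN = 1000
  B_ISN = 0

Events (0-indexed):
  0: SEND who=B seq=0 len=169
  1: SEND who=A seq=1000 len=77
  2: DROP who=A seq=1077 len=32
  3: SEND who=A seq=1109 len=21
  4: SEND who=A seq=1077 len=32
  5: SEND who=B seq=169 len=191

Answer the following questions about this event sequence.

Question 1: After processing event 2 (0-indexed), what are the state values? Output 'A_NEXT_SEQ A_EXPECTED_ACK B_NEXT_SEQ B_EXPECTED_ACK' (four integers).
After event 0: A_seq=1000 A_ack=169 B_seq=169 B_ack=1000
After event 1: A_seq=1077 A_ack=169 B_seq=169 B_ack=1077
After event 2: A_seq=1109 A_ack=169 B_seq=169 B_ack=1077

1109 169 169 1077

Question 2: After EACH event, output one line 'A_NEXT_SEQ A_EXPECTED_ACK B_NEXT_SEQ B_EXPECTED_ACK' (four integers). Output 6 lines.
1000 169 169 1000
1077 169 169 1077
1109 169 169 1077
1130 169 169 1077
1130 169 169 1130
1130 360 360 1130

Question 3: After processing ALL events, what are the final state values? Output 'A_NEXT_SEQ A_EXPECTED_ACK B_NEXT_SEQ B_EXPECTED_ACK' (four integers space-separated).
Answer: 1130 360 360 1130

Derivation:
After event 0: A_seq=1000 A_ack=169 B_seq=169 B_ack=1000
After event 1: A_seq=1077 A_ack=169 B_seq=169 B_ack=1077
After event 2: A_seq=1109 A_ack=169 B_seq=169 B_ack=1077
After event 3: A_seq=1130 A_ack=169 B_seq=169 B_ack=1077
After event 4: A_seq=1130 A_ack=169 B_seq=169 B_ack=1130
After event 5: A_seq=1130 A_ack=360 B_seq=360 B_ack=1130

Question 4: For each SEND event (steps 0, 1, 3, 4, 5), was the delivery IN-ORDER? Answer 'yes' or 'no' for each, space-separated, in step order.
Step 0: SEND seq=0 -> in-order
Step 1: SEND seq=1000 -> in-order
Step 3: SEND seq=1109 -> out-of-order
Step 4: SEND seq=1077 -> in-order
Step 5: SEND seq=169 -> in-order

Answer: yes yes no yes yes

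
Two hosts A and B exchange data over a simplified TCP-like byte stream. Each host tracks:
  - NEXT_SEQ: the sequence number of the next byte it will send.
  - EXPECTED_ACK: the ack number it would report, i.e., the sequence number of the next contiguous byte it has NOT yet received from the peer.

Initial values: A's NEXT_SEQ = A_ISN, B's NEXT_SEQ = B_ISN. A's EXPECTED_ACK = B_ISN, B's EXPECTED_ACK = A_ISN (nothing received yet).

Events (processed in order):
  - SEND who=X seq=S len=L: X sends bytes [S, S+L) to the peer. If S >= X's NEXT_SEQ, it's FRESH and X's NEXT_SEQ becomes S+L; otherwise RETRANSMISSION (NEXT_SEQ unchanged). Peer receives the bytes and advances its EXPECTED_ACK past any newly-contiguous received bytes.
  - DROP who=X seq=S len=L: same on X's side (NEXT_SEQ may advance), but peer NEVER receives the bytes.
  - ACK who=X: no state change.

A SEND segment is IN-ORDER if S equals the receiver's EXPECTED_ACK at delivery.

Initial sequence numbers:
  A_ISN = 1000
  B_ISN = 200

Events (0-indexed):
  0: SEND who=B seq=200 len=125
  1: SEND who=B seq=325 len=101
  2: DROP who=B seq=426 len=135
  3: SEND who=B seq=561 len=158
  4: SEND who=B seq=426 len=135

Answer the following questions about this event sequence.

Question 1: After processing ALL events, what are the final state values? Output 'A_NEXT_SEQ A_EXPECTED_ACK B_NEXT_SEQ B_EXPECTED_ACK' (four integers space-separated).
Answer: 1000 719 719 1000

Derivation:
After event 0: A_seq=1000 A_ack=325 B_seq=325 B_ack=1000
After event 1: A_seq=1000 A_ack=426 B_seq=426 B_ack=1000
After event 2: A_seq=1000 A_ack=426 B_seq=561 B_ack=1000
After event 3: A_seq=1000 A_ack=426 B_seq=719 B_ack=1000
After event 4: A_seq=1000 A_ack=719 B_seq=719 B_ack=1000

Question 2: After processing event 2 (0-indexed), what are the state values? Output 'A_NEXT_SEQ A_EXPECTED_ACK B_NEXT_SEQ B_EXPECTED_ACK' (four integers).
After event 0: A_seq=1000 A_ack=325 B_seq=325 B_ack=1000
After event 1: A_seq=1000 A_ack=426 B_seq=426 B_ack=1000
After event 2: A_seq=1000 A_ack=426 B_seq=561 B_ack=1000

1000 426 561 1000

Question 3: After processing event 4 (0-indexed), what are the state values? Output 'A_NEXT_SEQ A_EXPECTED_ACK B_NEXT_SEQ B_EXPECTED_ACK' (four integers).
After event 0: A_seq=1000 A_ack=325 B_seq=325 B_ack=1000
After event 1: A_seq=1000 A_ack=426 B_seq=426 B_ack=1000
After event 2: A_seq=1000 A_ack=426 B_seq=561 B_ack=1000
After event 3: A_seq=1000 A_ack=426 B_seq=719 B_ack=1000
After event 4: A_seq=1000 A_ack=719 B_seq=719 B_ack=1000

1000 719 719 1000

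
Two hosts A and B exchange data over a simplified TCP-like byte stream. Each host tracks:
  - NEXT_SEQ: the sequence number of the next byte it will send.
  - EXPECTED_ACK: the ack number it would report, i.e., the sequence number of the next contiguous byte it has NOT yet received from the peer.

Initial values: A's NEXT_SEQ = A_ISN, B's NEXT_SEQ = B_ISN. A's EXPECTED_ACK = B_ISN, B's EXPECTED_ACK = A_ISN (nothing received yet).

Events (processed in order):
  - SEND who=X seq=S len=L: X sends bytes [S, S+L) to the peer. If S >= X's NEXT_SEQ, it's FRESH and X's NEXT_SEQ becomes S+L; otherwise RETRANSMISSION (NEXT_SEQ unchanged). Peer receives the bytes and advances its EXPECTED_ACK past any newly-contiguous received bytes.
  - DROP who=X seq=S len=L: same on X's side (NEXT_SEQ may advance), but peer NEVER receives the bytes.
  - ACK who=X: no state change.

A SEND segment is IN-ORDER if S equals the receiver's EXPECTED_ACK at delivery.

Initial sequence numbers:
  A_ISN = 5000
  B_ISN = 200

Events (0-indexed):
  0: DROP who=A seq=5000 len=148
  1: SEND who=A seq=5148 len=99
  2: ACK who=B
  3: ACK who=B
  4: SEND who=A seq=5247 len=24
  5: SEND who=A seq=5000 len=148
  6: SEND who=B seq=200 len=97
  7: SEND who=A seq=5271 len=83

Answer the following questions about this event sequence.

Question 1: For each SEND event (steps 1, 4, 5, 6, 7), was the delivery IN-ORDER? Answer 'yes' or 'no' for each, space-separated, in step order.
Answer: no no yes yes yes

Derivation:
Step 1: SEND seq=5148 -> out-of-order
Step 4: SEND seq=5247 -> out-of-order
Step 5: SEND seq=5000 -> in-order
Step 6: SEND seq=200 -> in-order
Step 7: SEND seq=5271 -> in-order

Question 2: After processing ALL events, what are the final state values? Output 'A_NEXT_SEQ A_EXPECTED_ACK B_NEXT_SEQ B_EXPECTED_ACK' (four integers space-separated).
Answer: 5354 297 297 5354

Derivation:
After event 0: A_seq=5148 A_ack=200 B_seq=200 B_ack=5000
After event 1: A_seq=5247 A_ack=200 B_seq=200 B_ack=5000
After event 2: A_seq=5247 A_ack=200 B_seq=200 B_ack=5000
After event 3: A_seq=5247 A_ack=200 B_seq=200 B_ack=5000
After event 4: A_seq=5271 A_ack=200 B_seq=200 B_ack=5000
After event 5: A_seq=5271 A_ack=200 B_seq=200 B_ack=5271
After event 6: A_seq=5271 A_ack=297 B_seq=297 B_ack=5271
After event 7: A_seq=5354 A_ack=297 B_seq=297 B_ack=5354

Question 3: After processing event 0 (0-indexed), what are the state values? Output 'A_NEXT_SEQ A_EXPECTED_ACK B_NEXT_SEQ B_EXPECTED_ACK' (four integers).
After event 0: A_seq=5148 A_ack=200 B_seq=200 B_ack=5000

5148 200 200 5000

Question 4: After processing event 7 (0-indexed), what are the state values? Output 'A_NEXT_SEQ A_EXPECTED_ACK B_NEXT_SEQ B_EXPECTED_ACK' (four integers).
After event 0: A_seq=5148 A_ack=200 B_seq=200 B_ack=5000
After event 1: A_seq=5247 A_ack=200 B_seq=200 B_ack=5000
After event 2: A_seq=5247 A_ack=200 B_seq=200 B_ack=5000
After event 3: A_seq=5247 A_ack=200 B_seq=200 B_ack=5000
After event 4: A_seq=5271 A_ack=200 B_seq=200 B_ack=5000
After event 5: A_seq=5271 A_ack=200 B_seq=200 B_ack=5271
After event 6: A_seq=5271 A_ack=297 B_seq=297 B_ack=5271
After event 7: A_seq=5354 A_ack=297 B_seq=297 B_ack=5354

5354 297 297 5354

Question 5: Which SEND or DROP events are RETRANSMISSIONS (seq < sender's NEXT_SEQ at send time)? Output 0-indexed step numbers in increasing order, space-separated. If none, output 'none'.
Step 0: DROP seq=5000 -> fresh
Step 1: SEND seq=5148 -> fresh
Step 4: SEND seq=5247 -> fresh
Step 5: SEND seq=5000 -> retransmit
Step 6: SEND seq=200 -> fresh
Step 7: SEND seq=5271 -> fresh

Answer: 5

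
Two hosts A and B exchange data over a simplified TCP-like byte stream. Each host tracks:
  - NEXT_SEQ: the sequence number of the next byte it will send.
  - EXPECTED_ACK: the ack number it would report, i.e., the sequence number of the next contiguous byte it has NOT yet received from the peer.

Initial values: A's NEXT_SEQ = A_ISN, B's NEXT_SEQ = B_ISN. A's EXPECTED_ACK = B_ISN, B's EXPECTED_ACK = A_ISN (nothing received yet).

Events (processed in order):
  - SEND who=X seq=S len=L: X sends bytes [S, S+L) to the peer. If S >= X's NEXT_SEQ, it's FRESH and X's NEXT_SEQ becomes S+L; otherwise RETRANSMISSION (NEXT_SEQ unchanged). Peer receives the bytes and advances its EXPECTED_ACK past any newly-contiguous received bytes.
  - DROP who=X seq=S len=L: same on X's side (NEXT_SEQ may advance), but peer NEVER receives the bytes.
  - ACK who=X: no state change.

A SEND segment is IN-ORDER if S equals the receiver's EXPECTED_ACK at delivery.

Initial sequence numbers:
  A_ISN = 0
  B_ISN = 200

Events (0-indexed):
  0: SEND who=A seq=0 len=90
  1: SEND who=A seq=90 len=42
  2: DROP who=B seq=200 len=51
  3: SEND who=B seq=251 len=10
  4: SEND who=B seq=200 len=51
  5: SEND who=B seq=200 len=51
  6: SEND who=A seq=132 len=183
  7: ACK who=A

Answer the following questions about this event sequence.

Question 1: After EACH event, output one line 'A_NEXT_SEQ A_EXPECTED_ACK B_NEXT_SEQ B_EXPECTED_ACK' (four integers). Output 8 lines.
90 200 200 90
132 200 200 132
132 200 251 132
132 200 261 132
132 261 261 132
132 261 261 132
315 261 261 315
315 261 261 315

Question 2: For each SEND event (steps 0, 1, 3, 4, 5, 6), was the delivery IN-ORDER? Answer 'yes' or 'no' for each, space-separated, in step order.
Answer: yes yes no yes no yes

Derivation:
Step 0: SEND seq=0 -> in-order
Step 1: SEND seq=90 -> in-order
Step 3: SEND seq=251 -> out-of-order
Step 4: SEND seq=200 -> in-order
Step 5: SEND seq=200 -> out-of-order
Step 6: SEND seq=132 -> in-order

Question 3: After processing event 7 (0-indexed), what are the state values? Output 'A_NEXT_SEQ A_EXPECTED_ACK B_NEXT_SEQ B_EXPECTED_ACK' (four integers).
After event 0: A_seq=90 A_ack=200 B_seq=200 B_ack=90
After event 1: A_seq=132 A_ack=200 B_seq=200 B_ack=132
After event 2: A_seq=132 A_ack=200 B_seq=251 B_ack=132
After event 3: A_seq=132 A_ack=200 B_seq=261 B_ack=132
After event 4: A_seq=132 A_ack=261 B_seq=261 B_ack=132
After event 5: A_seq=132 A_ack=261 B_seq=261 B_ack=132
After event 6: A_seq=315 A_ack=261 B_seq=261 B_ack=315
After event 7: A_seq=315 A_ack=261 B_seq=261 B_ack=315

315 261 261 315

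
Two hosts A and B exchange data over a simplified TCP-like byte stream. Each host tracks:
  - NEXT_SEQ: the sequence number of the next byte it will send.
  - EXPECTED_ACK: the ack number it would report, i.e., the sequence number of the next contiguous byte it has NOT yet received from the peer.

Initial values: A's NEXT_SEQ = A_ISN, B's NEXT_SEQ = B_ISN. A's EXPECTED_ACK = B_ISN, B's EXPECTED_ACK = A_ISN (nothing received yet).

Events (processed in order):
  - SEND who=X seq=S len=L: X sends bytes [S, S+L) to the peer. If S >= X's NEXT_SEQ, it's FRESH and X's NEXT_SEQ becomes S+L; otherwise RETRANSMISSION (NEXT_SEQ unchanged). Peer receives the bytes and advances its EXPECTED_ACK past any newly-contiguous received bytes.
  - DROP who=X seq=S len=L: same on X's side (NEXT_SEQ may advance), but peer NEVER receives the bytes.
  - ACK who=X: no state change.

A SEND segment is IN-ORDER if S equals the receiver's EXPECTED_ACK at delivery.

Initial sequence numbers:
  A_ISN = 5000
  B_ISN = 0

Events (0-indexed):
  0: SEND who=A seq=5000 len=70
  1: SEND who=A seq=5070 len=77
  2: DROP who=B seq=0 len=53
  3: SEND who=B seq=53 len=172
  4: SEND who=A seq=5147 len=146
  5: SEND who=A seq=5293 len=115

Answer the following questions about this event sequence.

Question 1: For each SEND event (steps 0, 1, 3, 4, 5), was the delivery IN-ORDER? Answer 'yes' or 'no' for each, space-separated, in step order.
Answer: yes yes no yes yes

Derivation:
Step 0: SEND seq=5000 -> in-order
Step 1: SEND seq=5070 -> in-order
Step 3: SEND seq=53 -> out-of-order
Step 4: SEND seq=5147 -> in-order
Step 5: SEND seq=5293 -> in-order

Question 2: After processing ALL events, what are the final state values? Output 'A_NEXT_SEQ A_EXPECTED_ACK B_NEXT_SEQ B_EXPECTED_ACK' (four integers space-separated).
Answer: 5408 0 225 5408

Derivation:
After event 0: A_seq=5070 A_ack=0 B_seq=0 B_ack=5070
After event 1: A_seq=5147 A_ack=0 B_seq=0 B_ack=5147
After event 2: A_seq=5147 A_ack=0 B_seq=53 B_ack=5147
After event 3: A_seq=5147 A_ack=0 B_seq=225 B_ack=5147
After event 4: A_seq=5293 A_ack=0 B_seq=225 B_ack=5293
After event 5: A_seq=5408 A_ack=0 B_seq=225 B_ack=5408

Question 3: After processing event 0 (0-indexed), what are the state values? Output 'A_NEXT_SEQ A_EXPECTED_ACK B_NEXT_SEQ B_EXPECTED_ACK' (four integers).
After event 0: A_seq=5070 A_ack=0 B_seq=0 B_ack=5070

5070 0 0 5070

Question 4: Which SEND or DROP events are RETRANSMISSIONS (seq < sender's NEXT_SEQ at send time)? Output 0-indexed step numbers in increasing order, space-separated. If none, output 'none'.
Answer: none

Derivation:
Step 0: SEND seq=5000 -> fresh
Step 1: SEND seq=5070 -> fresh
Step 2: DROP seq=0 -> fresh
Step 3: SEND seq=53 -> fresh
Step 4: SEND seq=5147 -> fresh
Step 5: SEND seq=5293 -> fresh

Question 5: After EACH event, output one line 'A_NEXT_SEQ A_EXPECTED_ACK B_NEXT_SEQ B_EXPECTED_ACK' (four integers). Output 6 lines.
5070 0 0 5070
5147 0 0 5147
5147 0 53 5147
5147 0 225 5147
5293 0 225 5293
5408 0 225 5408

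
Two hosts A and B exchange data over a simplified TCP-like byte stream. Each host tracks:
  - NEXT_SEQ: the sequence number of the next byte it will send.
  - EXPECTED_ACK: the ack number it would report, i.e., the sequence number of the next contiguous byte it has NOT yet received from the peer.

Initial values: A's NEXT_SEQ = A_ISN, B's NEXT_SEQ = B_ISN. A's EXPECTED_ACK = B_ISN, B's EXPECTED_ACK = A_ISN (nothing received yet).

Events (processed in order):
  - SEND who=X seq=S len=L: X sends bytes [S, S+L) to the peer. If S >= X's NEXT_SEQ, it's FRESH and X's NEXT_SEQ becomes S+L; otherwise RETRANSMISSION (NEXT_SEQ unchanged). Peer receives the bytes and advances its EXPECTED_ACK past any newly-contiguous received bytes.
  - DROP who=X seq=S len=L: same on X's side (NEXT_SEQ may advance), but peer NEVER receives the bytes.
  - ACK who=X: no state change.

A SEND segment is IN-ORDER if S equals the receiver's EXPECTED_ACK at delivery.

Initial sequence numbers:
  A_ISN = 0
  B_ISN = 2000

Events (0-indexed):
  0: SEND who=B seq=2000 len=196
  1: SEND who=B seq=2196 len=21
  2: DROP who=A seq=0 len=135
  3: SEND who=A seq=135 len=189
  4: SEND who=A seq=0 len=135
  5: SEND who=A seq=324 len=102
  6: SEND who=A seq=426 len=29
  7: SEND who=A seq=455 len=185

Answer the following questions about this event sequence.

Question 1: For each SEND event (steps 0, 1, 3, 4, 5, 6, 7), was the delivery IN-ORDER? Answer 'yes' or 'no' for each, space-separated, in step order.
Answer: yes yes no yes yes yes yes

Derivation:
Step 0: SEND seq=2000 -> in-order
Step 1: SEND seq=2196 -> in-order
Step 3: SEND seq=135 -> out-of-order
Step 4: SEND seq=0 -> in-order
Step 5: SEND seq=324 -> in-order
Step 6: SEND seq=426 -> in-order
Step 7: SEND seq=455 -> in-order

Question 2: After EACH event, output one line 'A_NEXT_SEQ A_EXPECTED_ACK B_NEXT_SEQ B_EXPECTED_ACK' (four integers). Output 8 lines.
0 2196 2196 0
0 2217 2217 0
135 2217 2217 0
324 2217 2217 0
324 2217 2217 324
426 2217 2217 426
455 2217 2217 455
640 2217 2217 640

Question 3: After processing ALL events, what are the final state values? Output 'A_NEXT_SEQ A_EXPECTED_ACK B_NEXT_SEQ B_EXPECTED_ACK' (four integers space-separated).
Answer: 640 2217 2217 640

Derivation:
After event 0: A_seq=0 A_ack=2196 B_seq=2196 B_ack=0
After event 1: A_seq=0 A_ack=2217 B_seq=2217 B_ack=0
After event 2: A_seq=135 A_ack=2217 B_seq=2217 B_ack=0
After event 3: A_seq=324 A_ack=2217 B_seq=2217 B_ack=0
After event 4: A_seq=324 A_ack=2217 B_seq=2217 B_ack=324
After event 5: A_seq=426 A_ack=2217 B_seq=2217 B_ack=426
After event 6: A_seq=455 A_ack=2217 B_seq=2217 B_ack=455
After event 7: A_seq=640 A_ack=2217 B_seq=2217 B_ack=640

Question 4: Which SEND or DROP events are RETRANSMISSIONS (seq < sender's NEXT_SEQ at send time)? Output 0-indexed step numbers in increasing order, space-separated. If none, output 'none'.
Answer: 4

Derivation:
Step 0: SEND seq=2000 -> fresh
Step 1: SEND seq=2196 -> fresh
Step 2: DROP seq=0 -> fresh
Step 3: SEND seq=135 -> fresh
Step 4: SEND seq=0 -> retransmit
Step 5: SEND seq=324 -> fresh
Step 6: SEND seq=426 -> fresh
Step 7: SEND seq=455 -> fresh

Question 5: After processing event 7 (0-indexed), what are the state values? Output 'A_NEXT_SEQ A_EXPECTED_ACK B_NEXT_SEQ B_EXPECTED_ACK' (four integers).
After event 0: A_seq=0 A_ack=2196 B_seq=2196 B_ack=0
After event 1: A_seq=0 A_ack=2217 B_seq=2217 B_ack=0
After event 2: A_seq=135 A_ack=2217 B_seq=2217 B_ack=0
After event 3: A_seq=324 A_ack=2217 B_seq=2217 B_ack=0
After event 4: A_seq=324 A_ack=2217 B_seq=2217 B_ack=324
After event 5: A_seq=426 A_ack=2217 B_seq=2217 B_ack=426
After event 6: A_seq=455 A_ack=2217 B_seq=2217 B_ack=455
After event 7: A_seq=640 A_ack=2217 B_seq=2217 B_ack=640

640 2217 2217 640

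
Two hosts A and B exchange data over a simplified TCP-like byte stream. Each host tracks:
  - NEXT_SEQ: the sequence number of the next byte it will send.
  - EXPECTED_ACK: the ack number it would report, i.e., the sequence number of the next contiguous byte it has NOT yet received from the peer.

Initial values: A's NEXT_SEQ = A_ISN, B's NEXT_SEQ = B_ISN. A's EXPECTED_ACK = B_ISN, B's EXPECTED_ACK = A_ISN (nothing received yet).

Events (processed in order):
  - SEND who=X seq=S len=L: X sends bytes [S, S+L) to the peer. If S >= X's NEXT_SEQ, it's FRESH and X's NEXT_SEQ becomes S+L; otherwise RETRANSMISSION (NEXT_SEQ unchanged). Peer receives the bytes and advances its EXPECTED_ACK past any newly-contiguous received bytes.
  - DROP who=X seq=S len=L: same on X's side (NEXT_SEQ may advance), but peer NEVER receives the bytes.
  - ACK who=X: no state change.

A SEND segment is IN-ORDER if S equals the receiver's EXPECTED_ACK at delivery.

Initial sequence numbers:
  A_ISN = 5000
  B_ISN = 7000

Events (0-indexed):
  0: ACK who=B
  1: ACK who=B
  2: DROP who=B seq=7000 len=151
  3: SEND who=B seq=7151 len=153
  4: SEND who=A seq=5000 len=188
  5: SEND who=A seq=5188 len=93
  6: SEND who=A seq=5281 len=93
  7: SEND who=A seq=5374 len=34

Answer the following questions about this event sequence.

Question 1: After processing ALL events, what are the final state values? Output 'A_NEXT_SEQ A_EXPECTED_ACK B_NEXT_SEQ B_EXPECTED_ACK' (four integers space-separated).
Answer: 5408 7000 7304 5408

Derivation:
After event 0: A_seq=5000 A_ack=7000 B_seq=7000 B_ack=5000
After event 1: A_seq=5000 A_ack=7000 B_seq=7000 B_ack=5000
After event 2: A_seq=5000 A_ack=7000 B_seq=7151 B_ack=5000
After event 3: A_seq=5000 A_ack=7000 B_seq=7304 B_ack=5000
After event 4: A_seq=5188 A_ack=7000 B_seq=7304 B_ack=5188
After event 5: A_seq=5281 A_ack=7000 B_seq=7304 B_ack=5281
After event 6: A_seq=5374 A_ack=7000 B_seq=7304 B_ack=5374
After event 7: A_seq=5408 A_ack=7000 B_seq=7304 B_ack=5408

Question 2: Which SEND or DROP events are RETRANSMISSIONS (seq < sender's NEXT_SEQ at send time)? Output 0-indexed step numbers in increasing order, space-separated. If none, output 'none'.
Answer: none

Derivation:
Step 2: DROP seq=7000 -> fresh
Step 3: SEND seq=7151 -> fresh
Step 4: SEND seq=5000 -> fresh
Step 5: SEND seq=5188 -> fresh
Step 6: SEND seq=5281 -> fresh
Step 7: SEND seq=5374 -> fresh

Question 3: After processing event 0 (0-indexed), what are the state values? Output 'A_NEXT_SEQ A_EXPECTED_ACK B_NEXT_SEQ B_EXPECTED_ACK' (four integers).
After event 0: A_seq=5000 A_ack=7000 B_seq=7000 B_ack=5000

5000 7000 7000 5000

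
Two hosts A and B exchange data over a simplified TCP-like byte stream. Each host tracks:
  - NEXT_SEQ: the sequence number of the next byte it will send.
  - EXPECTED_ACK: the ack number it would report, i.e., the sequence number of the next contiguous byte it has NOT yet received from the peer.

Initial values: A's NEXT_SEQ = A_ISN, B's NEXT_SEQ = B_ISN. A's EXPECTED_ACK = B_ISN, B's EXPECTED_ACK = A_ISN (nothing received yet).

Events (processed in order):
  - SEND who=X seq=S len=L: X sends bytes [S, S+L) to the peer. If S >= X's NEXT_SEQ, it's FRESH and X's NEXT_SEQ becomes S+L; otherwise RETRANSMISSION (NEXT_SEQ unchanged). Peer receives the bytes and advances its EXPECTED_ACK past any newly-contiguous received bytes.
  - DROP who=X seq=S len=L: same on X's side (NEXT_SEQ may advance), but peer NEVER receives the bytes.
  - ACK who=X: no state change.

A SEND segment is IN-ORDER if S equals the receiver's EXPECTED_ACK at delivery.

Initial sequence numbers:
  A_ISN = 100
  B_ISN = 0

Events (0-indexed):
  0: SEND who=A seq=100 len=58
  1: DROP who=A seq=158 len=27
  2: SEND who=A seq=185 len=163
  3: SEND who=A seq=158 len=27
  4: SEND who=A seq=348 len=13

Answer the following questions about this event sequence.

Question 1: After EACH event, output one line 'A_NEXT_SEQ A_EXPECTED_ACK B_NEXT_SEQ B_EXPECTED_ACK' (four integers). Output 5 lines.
158 0 0 158
185 0 0 158
348 0 0 158
348 0 0 348
361 0 0 361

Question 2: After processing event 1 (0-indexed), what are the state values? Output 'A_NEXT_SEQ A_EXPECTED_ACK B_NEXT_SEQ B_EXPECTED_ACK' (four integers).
After event 0: A_seq=158 A_ack=0 B_seq=0 B_ack=158
After event 1: A_seq=185 A_ack=0 B_seq=0 B_ack=158

185 0 0 158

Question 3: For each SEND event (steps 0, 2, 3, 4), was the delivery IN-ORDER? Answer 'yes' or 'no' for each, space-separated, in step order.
Answer: yes no yes yes

Derivation:
Step 0: SEND seq=100 -> in-order
Step 2: SEND seq=185 -> out-of-order
Step 3: SEND seq=158 -> in-order
Step 4: SEND seq=348 -> in-order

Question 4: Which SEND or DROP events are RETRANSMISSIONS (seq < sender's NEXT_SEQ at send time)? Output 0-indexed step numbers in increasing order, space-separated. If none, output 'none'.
Answer: 3

Derivation:
Step 0: SEND seq=100 -> fresh
Step 1: DROP seq=158 -> fresh
Step 2: SEND seq=185 -> fresh
Step 3: SEND seq=158 -> retransmit
Step 4: SEND seq=348 -> fresh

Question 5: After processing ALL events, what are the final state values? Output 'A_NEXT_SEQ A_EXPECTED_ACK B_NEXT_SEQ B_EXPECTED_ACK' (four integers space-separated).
After event 0: A_seq=158 A_ack=0 B_seq=0 B_ack=158
After event 1: A_seq=185 A_ack=0 B_seq=0 B_ack=158
After event 2: A_seq=348 A_ack=0 B_seq=0 B_ack=158
After event 3: A_seq=348 A_ack=0 B_seq=0 B_ack=348
After event 4: A_seq=361 A_ack=0 B_seq=0 B_ack=361

Answer: 361 0 0 361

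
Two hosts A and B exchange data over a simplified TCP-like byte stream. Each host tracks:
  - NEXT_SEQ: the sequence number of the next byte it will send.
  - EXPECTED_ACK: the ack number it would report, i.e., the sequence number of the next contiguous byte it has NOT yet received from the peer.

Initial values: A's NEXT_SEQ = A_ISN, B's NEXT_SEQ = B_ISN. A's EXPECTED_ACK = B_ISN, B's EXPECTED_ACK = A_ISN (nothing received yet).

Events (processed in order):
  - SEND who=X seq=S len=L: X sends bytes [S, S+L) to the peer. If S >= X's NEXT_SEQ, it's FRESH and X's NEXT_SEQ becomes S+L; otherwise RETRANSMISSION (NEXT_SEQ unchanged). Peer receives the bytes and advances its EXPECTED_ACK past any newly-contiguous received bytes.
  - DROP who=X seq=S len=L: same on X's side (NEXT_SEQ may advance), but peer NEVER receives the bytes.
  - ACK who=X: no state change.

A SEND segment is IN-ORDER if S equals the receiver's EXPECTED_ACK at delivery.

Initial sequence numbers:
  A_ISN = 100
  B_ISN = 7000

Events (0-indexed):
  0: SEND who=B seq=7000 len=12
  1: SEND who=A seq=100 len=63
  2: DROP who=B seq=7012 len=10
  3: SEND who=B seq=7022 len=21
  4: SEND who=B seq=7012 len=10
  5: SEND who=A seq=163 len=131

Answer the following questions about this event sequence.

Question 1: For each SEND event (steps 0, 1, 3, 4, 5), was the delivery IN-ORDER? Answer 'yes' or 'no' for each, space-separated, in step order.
Step 0: SEND seq=7000 -> in-order
Step 1: SEND seq=100 -> in-order
Step 3: SEND seq=7022 -> out-of-order
Step 4: SEND seq=7012 -> in-order
Step 5: SEND seq=163 -> in-order

Answer: yes yes no yes yes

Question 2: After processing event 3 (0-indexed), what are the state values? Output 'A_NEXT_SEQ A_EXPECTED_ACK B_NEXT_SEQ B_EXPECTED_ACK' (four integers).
After event 0: A_seq=100 A_ack=7012 B_seq=7012 B_ack=100
After event 1: A_seq=163 A_ack=7012 B_seq=7012 B_ack=163
After event 2: A_seq=163 A_ack=7012 B_seq=7022 B_ack=163
After event 3: A_seq=163 A_ack=7012 B_seq=7043 B_ack=163

163 7012 7043 163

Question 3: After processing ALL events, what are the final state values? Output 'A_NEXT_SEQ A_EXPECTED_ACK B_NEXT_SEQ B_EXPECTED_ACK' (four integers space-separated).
Answer: 294 7043 7043 294

Derivation:
After event 0: A_seq=100 A_ack=7012 B_seq=7012 B_ack=100
After event 1: A_seq=163 A_ack=7012 B_seq=7012 B_ack=163
After event 2: A_seq=163 A_ack=7012 B_seq=7022 B_ack=163
After event 3: A_seq=163 A_ack=7012 B_seq=7043 B_ack=163
After event 4: A_seq=163 A_ack=7043 B_seq=7043 B_ack=163
After event 5: A_seq=294 A_ack=7043 B_seq=7043 B_ack=294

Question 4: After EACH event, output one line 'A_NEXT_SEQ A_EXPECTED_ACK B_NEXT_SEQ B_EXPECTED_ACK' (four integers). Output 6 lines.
100 7012 7012 100
163 7012 7012 163
163 7012 7022 163
163 7012 7043 163
163 7043 7043 163
294 7043 7043 294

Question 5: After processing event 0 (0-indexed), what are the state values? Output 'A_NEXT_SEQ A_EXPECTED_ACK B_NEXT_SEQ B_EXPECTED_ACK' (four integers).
After event 0: A_seq=100 A_ack=7012 B_seq=7012 B_ack=100

100 7012 7012 100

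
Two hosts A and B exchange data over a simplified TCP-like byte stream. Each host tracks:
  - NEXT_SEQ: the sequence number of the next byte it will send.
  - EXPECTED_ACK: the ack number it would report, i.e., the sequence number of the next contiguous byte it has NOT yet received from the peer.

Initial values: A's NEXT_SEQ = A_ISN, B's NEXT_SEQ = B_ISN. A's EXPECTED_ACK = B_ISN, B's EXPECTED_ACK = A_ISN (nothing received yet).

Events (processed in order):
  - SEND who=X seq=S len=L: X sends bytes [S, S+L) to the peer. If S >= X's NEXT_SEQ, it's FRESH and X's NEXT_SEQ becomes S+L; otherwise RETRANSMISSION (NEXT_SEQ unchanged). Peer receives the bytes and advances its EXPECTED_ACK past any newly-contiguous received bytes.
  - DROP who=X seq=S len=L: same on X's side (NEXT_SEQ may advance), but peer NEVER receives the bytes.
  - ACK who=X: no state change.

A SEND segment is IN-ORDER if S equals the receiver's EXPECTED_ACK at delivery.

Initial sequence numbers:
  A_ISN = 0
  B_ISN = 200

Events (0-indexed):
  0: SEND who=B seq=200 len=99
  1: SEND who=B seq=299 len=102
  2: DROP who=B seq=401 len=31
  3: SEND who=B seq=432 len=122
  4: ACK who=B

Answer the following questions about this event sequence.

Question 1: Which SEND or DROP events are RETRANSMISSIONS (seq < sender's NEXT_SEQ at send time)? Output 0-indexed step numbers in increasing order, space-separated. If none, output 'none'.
Answer: none

Derivation:
Step 0: SEND seq=200 -> fresh
Step 1: SEND seq=299 -> fresh
Step 2: DROP seq=401 -> fresh
Step 3: SEND seq=432 -> fresh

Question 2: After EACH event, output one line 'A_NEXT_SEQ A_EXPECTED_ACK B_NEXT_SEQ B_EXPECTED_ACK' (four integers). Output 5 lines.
0 299 299 0
0 401 401 0
0 401 432 0
0 401 554 0
0 401 554 0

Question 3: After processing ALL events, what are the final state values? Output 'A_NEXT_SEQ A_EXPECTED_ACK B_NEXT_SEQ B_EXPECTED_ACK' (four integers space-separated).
After event 0: A_seq=0 A_ack=299 B_seq=299 B_ack=0
After event 1: A_seq=0 A_ack=401 B_seq=401 B_ack=0
After event 2: A_seq=0 A_ack=401 B_seq=432 B_ack=0
After event 3: A_seq=0 A_ack=401 B_seq=554 B_ack=0
After event 4: A_seq=0 A_ack=401 B_seq=554 B_ack=0

Answer: 0 401 554 0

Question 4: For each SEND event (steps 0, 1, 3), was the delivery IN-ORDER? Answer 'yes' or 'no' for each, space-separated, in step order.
Answer: yes yes no

Derivation:
Step 0: SEND seq=200 -> in-order
Step 1: SEND seq=299 -> in-order
Step 3: SEND seq=432 -> out-of-order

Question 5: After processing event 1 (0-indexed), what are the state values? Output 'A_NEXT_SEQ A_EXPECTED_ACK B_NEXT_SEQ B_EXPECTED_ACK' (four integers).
After event 0: A_seq=0 A_ack=299 B_seq=299 B_ack=0
After event 1: A_seq=0 A_ack=401 B_seq=401 B_ack=0

0 401 401 0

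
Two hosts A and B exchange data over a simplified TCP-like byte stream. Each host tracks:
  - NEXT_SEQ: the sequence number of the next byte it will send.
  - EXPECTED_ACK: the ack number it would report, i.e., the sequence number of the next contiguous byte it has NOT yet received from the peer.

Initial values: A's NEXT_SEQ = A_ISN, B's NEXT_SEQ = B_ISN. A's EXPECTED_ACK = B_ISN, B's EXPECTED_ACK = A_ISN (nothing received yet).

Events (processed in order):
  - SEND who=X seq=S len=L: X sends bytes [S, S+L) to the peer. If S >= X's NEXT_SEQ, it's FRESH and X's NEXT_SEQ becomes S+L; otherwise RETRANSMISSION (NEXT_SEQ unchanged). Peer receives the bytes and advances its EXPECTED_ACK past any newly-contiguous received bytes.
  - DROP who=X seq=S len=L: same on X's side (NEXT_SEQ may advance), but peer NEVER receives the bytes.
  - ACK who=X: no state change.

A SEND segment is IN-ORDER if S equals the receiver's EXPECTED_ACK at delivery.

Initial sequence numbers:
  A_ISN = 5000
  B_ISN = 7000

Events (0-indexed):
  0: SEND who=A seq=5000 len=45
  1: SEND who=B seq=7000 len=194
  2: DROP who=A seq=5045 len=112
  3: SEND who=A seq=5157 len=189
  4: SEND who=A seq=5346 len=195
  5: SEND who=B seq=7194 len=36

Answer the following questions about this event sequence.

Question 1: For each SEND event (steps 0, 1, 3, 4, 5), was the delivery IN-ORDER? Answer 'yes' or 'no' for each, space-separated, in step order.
Answer: yes yes no no yes

Derivation:
Step 0: SEND seq=5000 -> in-order
Step 1: SEND seq=7000 -> in-order
Step 3: SEND seq=5157 -> out-of-order
Step 4: SEND seq=5346 -> out-of-order
Step 5: SEND seq=7194 -> in-order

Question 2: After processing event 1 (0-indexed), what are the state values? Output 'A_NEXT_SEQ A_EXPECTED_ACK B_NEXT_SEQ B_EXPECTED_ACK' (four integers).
After event 0: A_seq=5045 A_ack=7000 B_seq=7000 B_ack=5045
After event 1: A_seq=5045 A_ack=7194 B_seq=7194 B_ack=5045

5045 7194 7194 5045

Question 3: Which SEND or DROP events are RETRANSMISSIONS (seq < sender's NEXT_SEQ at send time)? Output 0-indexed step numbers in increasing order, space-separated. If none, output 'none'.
Step 0: SEND seq=5000 -> fresh
Step 1: SEND seq=7000 -> fresh
Step 2: DROP seq=5045 -> fresh
Step 3: SEND seq=5157 -> fresh
Step 4: SEND seq=5346 -> fresh
Step 5: SEND seq=7194 -> fresh

Answer: none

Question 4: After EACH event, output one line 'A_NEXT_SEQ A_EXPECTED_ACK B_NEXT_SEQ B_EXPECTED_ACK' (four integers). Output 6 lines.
5045 7000 7000 5045
5045 7194 7194 5045
5157 7194 7194 5045
5346 7194 7194 5045
5541 7194 7194 5045
5541 7230 7230 5045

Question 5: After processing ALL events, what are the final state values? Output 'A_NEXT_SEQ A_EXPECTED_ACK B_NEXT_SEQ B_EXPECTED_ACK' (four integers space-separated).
After event 0: A_seq=5045 A_ack=7000 B_seq=7000 B_ack=5045
After event 1: A_seq=5045 A_ack=7194 B_seq=7194 B_ack=5045
After event 2: A_seq=5157 A_ack=7194 B_seq=7194 B_ack=5045
After event 3: A_seq=5346 A_ack=7194 B_seq=7194 B_ack=5045
After event 4: A_seq=5541 A_ack=7194 B_seq=7194 B_ack=5045
After event 5: A_seq=5541 A_ack=7230 B_seq=7230 B_ack=5045

Answer: 5541 7230 7230 5045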